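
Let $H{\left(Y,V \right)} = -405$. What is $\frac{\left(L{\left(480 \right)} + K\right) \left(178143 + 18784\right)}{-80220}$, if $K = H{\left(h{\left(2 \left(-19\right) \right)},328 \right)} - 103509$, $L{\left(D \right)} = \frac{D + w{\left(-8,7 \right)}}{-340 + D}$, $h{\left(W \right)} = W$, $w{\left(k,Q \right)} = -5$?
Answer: $\frac{572958515719}{2246160} \approx 2.5508 \cdot 10^{5}$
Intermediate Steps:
$L{\left(D \right)} = \frac{-5 + D}{-340 + D}$ ($L{\left(D \right)} = \frac{D - 5}{-340 + D} = \frac{-5 + D}{-340 + D}$)
$K = -103914$ ($K = -405 - 103509 = -103914$)
$\frac{\left(L{\left(480 \right)} + K\right) \left(178143 + 18784\right)}{-80220} = \frac{\left(\frac{-5 + 480}{-340 + 480} - 103914\right) \left(178143 + 18784\right)}{-80220} = \left(\frac{1}{140} \cdot 475 - 103914\right) 196927 \left(- \frac{1}{80220}\right) = \left(\frac{95}{28} - 103914\right) 196927 \left(- \frac{1}{80220}\right) = \left(- \frac{2909497}{28}\right) 196927 \left(- \frac{1}{80220}\right) = \left(- \frac{572958515719}{28}\right) \left(- \frac{1}{80220}\right) = \frac{572958515719}{2246160}$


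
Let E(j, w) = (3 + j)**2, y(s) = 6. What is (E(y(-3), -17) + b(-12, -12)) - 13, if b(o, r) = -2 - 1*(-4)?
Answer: 70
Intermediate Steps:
b(o, r) = 2 (b(o, r) = -2 + 4 = 2)
(E(y(-3), -17) + b(-12, -12)) - 13 = ((3 + 6)**2 + 2) - 13 = (9**2 + 2) - 13 = (81 + 2) - 13 = 83 - 13 = 70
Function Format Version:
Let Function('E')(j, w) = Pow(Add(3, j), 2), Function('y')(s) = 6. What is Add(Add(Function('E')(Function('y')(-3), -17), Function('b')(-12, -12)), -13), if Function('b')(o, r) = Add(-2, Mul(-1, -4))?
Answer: 70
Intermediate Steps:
Function('b')(o, r) = 2 (Function('b')(o, r) = Add(-2, 4) = 2)
Add(Add(Function('E')(Function('y')(-3), -17), Function('b')(-12, -12)), -13) = Add(Add(Pow(Add(3, 6), 2), 2), -13) = Add(Add(Pow(9, 2), 2), -13) = Add(Add(81, 2), -13) = Add(83, -13) = 70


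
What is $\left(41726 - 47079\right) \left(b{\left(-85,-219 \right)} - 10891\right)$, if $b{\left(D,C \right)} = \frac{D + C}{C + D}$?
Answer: $58294170$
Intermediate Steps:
$b{\left(D,C \right)} = 1$ ($b{\left(D,C \right)} = \frac{C + D}{C + D} = 1$)
$\left(41726 - 47079\right) \left(b{\left(-85,-219 \right)} - 10891\right) = \left(41726 - 47079\right) \left(1 - 10891\right) = \left(-5353\right) \left(-10890\right) = 58294170$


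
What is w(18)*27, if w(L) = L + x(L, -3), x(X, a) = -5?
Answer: 351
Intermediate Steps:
w(L) = -5 + L (w(L) = L - 5 = -5 + L)
w(18)*27 = (-5 + 18)*27 = 13*27 = 351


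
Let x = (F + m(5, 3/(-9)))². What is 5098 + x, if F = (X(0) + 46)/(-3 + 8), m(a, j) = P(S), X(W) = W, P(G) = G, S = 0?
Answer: 129566/25 ≈ 5182.6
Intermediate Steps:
m(a, j) = 0
F = 46/5 (F = (0 + 46)/(-3 + 8) = 46/5 ≈ 9.2000)
x = 2116/25 (x = (46/5 + 0)² = (46/5)² = 2116/25 ≈ 84.640)
5098 + x = 5098 + 2116/25 = 129566/25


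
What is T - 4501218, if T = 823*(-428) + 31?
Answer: -4853431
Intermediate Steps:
T = -352213 (T = -352244 + 31 = -352213)
T - 4501218 = -352213 - 4501218 = -4853431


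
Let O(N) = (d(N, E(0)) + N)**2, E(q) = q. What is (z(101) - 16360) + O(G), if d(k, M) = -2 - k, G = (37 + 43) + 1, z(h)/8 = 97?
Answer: -15580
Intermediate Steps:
z(h) = 776 (z(h) = 8*97 = 776)
G = 81 (G = 80 + 1 = 81)
O(N) = 4 (O(N) = ((-2 - N) + N)**2 = (-2)**2 = 4)
(z(101) - 16360) + O(G) = (776 - 16360) + 4 = -15584 + 4 = -15580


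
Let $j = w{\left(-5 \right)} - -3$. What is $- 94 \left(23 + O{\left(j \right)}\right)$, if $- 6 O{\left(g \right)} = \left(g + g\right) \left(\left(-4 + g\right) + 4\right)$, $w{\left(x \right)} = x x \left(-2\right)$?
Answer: $\frac{201160}{3} \approx 67053.0$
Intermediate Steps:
$w{\left(x \right)} = - 2 x^{2}$ ($w{\left(x \right)} = x^{2} \left(-2\right) = - 2 x^{2}$)
$j = -47$ ($j = - 2 \left(-5\right)^{2} - -3 = \left(-2\right) 25 + 3 = -50 + 3 = -47$)
$O{\left(g \right)} = - \frac{g^{2}}{3}$ ($O{\left(g \right)} = - \frac{\left(g + g\right) \left(\left(-4 + g\right) + 4\right)}{6} = - \frac{2 g g}{6} = - \frac{2 g^{2}}{6} = - \frac{g^{2}}{3}$)
$- 94 \left(23 + O{\left(j \right)}\right) = - 94 \left(23 - \frac{\left(-47\right)^{2}}{3}\right) = - 94 \left(23 - \frac{2209}{3}\right) = \left(-94\right) \left(- \frac{2140}{3}\right) = \frac{201160}{3}$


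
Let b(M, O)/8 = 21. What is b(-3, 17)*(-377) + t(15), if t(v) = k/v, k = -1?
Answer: -950041/15 ≈ -63336.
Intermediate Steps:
b(M, O) = 168 (b(M, O) = 8*21 = 168)
t(v) = -1/v
b(-3, 17)*(-377) + t(15) = 168*(-377) - 1/15 = -63336 - 1*1/15 = -63336 - 1/15 = -950041/15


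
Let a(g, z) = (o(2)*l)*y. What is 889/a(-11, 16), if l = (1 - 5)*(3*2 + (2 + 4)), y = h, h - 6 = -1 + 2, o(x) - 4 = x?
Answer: -127/288 ≈ -0.44097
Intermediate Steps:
o(x) = 4 + x
h = 7 (h = 6 + (-1 + 2) = 6 + 1 = 7)
y = 7
l = -48 (l = -4*(6 + 6) = -4*12 = -48)
a(g, z) = -2016 (a(g, z) = ((4 + 2)*(-48))*7 = (6*(-48))*7 = -288*7 = -2016)
889/a(-11, 16) = 889/(-2016) = 889*(-1/2016) = -127/288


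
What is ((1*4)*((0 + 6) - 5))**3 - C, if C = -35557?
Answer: 35621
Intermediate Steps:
((1*4)*((0 + 6) - 5))**3 - C = ((1*4)*((0 + 6) - 5))**3 - 1*(-35557) = (4*(6 - 5))**3 + 35557 = (4*1)**3 + 35557 = 4**3 + 35557 = 64 + 35557 = 35621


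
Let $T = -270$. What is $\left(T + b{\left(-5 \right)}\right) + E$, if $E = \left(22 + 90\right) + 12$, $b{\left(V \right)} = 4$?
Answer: $-142$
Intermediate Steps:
$E = 124$ ($E = 112 + 12 = 124$)
$\left(T + b{\left(-5 \right)}\right) + E = \left(-270 + 4\right) + 124 = -266 + 124 = -142$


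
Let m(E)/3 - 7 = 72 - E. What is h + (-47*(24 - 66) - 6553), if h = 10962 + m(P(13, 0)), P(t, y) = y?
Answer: 6620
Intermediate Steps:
m(E) = 237 - 3*E (m(E) = 21 + 3*(72 - E) = 21 + (216 - 3*E) = 237 - 3*E)
h = 11199 (h = 10962 + (237 - 3*0) = 10962 + (237 + 0) = 10962 + 237 = 11199)
h + (-47*(24 - 66) - 6553) = 11199 + (-47*(24 - 66) - 6553) = 11199 + (-47*(-42) - 6553) = 11199 + (1974 - 6553) = 11199 - 4579 = 6620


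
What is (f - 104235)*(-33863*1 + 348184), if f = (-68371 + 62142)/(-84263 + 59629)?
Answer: -807087928676281/24634 ≈ -3.2763e+10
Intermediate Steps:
f = 6229/24634 (f = -6229/(-24634) = -6229*(-1/24634) = 6229/24634 ≈ 0.25286)
(f - 104235)*(-33863*1 + 348184) = (6229/24634 - 104235)*(-33863*1 + 348184) = -2567718761*(-33863 + 348184)/24634 = -2567718761/24634*314321 = -807087928676281/24634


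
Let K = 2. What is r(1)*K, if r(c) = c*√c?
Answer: 2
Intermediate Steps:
r(c) = c^(3/2)
r(1)*K = 1^(3/2)*2 = 1*2 = 2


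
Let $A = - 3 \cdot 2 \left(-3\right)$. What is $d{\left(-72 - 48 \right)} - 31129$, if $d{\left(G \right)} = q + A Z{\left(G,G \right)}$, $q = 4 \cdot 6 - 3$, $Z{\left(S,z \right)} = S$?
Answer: $-33268$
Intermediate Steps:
$q = 21$ ($q = 24 - 3 = 21$)
$A = 18$ ($A = \left(-3\right) \left(-6\right) = 18$)
$d{\left(G \right)} = 21 + 18 G$
$d{\left(-72 - 48 \right)} - 31129 = \left(21 + 18 \left(-72 - 48\right)\right) - 31129 = \left(21 + 18 \left(-120\right)\right) - 31129 = \left(21 - 2160\right) - 31129 = -2139 - 31129 = -33268$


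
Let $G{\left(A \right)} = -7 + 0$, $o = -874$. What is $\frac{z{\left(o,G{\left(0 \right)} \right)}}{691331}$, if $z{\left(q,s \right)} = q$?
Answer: $- \frac{874}{691331} \approx -0.0012642$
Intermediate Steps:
$G{\left(A \right)} = -7$
$\frac{z{\left(o,G{\left(0 \right)} \right)}}{691331} = - \frac{874}{691331}$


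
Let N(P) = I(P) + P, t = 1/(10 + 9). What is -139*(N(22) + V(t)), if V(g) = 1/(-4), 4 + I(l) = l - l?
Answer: -9869/4 ≈ -2467.3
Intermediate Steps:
I(l) = -4 (I(l) = -4 + (l - l) = -4 + 0 = -4)
t = 1/19 ≈ 0.052632
N(P) = -4 + P
V(g) = -¼
-139*(N(22) + V(t)) = -139*((-4 + 22) - ¼) = -139*(18 - ¼) = -139*71/4 = -9869/4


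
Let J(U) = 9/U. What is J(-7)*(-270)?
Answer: 2430/7 ≈ 347.14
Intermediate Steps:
J(-7)*(-270) = (9/(-7))*(-270) = (9*(-1/7))*(-270) = -9/7*(-270) = 2430/7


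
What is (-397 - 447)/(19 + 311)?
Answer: -422/165 ≈ -2.5576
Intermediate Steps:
(-397 - 447)/(19 + 311) = -844/330 = -844*1/330 = -422/165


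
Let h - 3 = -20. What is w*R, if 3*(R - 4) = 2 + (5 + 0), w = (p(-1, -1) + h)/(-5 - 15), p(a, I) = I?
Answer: 57/10 ≈ 5.7000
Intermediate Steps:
h = -17 (h = 3 - 20 = -17)
w = 9/10 (w = (-1 - 17)/(-5 - 15) = -18/(-20) = -18*(-1/20) = 9/10 ≈ 0.90000)
R = 19/3 (R = 4 + (2 + (5 + 0))/3 = 4 + (2 + 5)/3 = 4 + (⅓)*7 = 4 + 7/3 = 19/3 ≈ 6.3333)
w*R = (9/10)*(19/3) = 57/10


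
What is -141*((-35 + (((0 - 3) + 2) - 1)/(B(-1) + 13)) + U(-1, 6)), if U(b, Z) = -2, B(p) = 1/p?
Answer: 10481/2 ≈ 5240.5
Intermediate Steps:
-141*((-35 + (((0 - 3) + 2) - 1)/(B(-1) + 13)) + U(-1, 6)) = -141*((-35 + (((0 - 3) + 2) - 1)/(1/(-1) + 13)) - 2) = -141*((-35 + ((-3 + 2) - 1)/(-1 + 13)) - 2) = -141*((-35 + (-1 - 1)/12) - 2) = -141*((-35 - 2*1/12) - 2) = -141*((-35 - ⅙) - 2) = -141*(-211/6 - 2) = -141*(-223/6) = 10481/2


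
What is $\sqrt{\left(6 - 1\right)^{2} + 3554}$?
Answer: $\sqrt{3579} \approx 59.825$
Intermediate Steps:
$\sqrt{\left(6 - 1\right)^{2} + 3554} = \sqrt{5^{2} + 3554} = \sqrt{25 + 3554} = \sqrt{3579}$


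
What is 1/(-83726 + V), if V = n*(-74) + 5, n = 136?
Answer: -1/93785 ≈ -1.0663e-5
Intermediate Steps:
V = -10059 (V = 136*(-74) + 5 = -10064 + 5 = -10059)
1/(-83726 + V) = 1/(-83726 - 10059) = 1/(-93785) = -1/93785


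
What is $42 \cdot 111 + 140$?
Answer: $4802$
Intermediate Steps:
$42 \cdot 111 + 140 = 4662 + 140 = 4802$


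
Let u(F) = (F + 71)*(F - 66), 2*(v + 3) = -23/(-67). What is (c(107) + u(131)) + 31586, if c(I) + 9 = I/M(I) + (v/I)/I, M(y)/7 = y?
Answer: 480117247047/10739162 ≈ 44707.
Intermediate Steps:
M(y) = 7*y
v = -379/134 (v = -3 + (-23/(-67))/2 = -3 + (-23*(-1/67))/2 = -3 + (½)*(23/67) = -3 + 23/134 = -379/134 ≈ -2.8284)
c(I) = -62/7 - 379/(134*I²) (c(I) = -9 + (I/((7*I)) + (-379/(134*I))/I) = -9 + (I*(1/(7*I)) - 379/(134*I²)) = -9 + (⅐ - 379/(134*I²)) = -62/7 - 379/(134*I²))
u(F) = (-66 + F)*(71 + F) (u(F) = (71 + F)*(-66 + F) = (-66 + F)*(71 + F))
(c(107) + u(131)) + 31586 = ((-62/7 - 379/134/107²) + (-4686 + 131² + 5*131)) + 31586 = ((-62/7 - 379/134*1/11449) + (-4686 + 17161 + 655)) + 31586 = ((-62/7 - 379/1534166) + 13130) + 31586 = (-95120945/10739162 + 13130) + 31586 = 140910076115/10739162 + 31586 = 480117247047/10739162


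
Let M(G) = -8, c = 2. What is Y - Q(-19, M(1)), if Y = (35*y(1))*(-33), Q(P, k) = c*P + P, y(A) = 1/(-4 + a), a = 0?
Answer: 1383/4 ≈ 345.75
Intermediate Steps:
y(A) = -1/4 (y(A) = 1/(-4 + 0) = 1/(-4) = -1/4)
Q(P, k) = 3*P (Q(P, k) = 2*P + P = 3*P)
Y = 1155/4 (Y = (35*(-1/4))*(-33) = -35/4*(-33) = 1155/4 ≈ 288.75)
Y - Q(-19, M(1)) = 1155/4 - 3*(-19) = 1155/4 - 1*(-57) = 1155/4 + 57 = 1383/4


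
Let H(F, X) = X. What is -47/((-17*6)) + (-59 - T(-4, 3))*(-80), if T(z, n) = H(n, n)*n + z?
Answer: 522287/102 ≈ 5120.5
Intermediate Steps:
T(z, n) = z + n**2 (T(z, n) = n*n + z = n**2 + z = z + n**2)
-47/((-17*6)) + (-59 - T(-4, 3))*(-80) = -47/((-17*6)) + (-59 - (-4 + 3**2))*(-80) = -47/(-102) + (-59 - (-4 + 9))*(-80) = -47*(-1/102) + (-59 - 1*5)*(-80) = 47/102 + (-59 - 5)*(-80) = 47/102 - 64*(-80) = 47/102 + 5120 = 522287/102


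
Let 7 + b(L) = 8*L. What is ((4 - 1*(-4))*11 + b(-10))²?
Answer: 1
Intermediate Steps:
b(L) = -7 + 8*L
((4 - 1*(-4))*11 + b(-10))² = ((4 - 1*(-4))*11 + (-7 + 8*(-10)))² = ((4 + 4)*11 + (-7 - 80))² = (8*11 - 87)² = (88 - 87)² = 1² = 1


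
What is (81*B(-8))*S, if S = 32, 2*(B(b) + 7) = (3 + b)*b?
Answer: 33696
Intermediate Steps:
B(b) = -7 + b*(3 + b)/2 (B(b) = -7 + ((3 + b)*b)/2 = -7 + (b*(3 + b))/2 = -7 + b*(3 + b)/2)
(81*B(-8))*S = (81*(-7 + (1/2)*(-8)**2 + (3/2)*(-8)))*32 = (81*(-7 + (1/2)*64 - 12))*32 = (81*(-7 + 32 - 12))*32 = (81*13)*32 = 1053*32 = 33696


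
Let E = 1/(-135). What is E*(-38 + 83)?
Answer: -⅓ ≈ -0.33333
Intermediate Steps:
E = -1/135 ≈ -0.0074074
E*(-38 + 83) = -(-38 + 83)/135 = -1/135*45 = -⅓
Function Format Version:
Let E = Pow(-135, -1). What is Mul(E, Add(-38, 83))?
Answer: Rational(-1, 3) ≈ -0.33333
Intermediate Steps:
E = Rational(-1, 135) ≈ -0.0074074
Mul(E, Add(-38, 83)) = Mul(Rational(-1, 135), Add(-38, 83)) = Mul(Rational(-1, 135), 45) = Rational(-1, 3)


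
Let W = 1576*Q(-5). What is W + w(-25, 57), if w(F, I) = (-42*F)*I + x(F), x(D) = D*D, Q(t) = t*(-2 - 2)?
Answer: 91995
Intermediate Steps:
Q(t) = -4*t (Q(t) = t*(-4) = -4*t)
x(D) = D²
w(F, I) = F² - 42*F*I (w(F, I) = (-42*F)*I + F² = -42*F*I + F² = F² - 42*F*I)
W = 31520 (W = 1576*(-4*(-5)) = 1576*20 = 31520)
W + w(-25, 57) = 31520 - 25*(-25 - 42*57) = 31520 - 25*(-25 - 2394) = 31520 - 25*(-2419) = 31520 + 60475 = 91995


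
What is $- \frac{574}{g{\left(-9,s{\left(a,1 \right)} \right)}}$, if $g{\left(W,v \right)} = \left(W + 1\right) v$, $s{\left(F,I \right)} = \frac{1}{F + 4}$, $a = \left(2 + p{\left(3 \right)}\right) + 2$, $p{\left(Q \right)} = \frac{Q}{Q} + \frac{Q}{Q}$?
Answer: $\frac{1435}{2} \approx 717.5$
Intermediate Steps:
$p{\left(Q \right)} = 2$ ($p{\left(Q \right)} = 1 + 1 = 2$)
$a = 6$ ($a = \left(2 + 2\right) + 2 = 4 + 2 = 6$)
$s{\left(F,I \right)} = \frac{1}{4 + F}$
$g{\left(W,v \right)} = v \left(1 + W\right)$ ($g{\left(W,v \right)} = \left(1 + W\right) v = v \left(1 + W\right)$)
$- \frac{574}{g{\left(-9,s{\left(a,1 \right)} \right)}} = - \frac{574}{\frac{1}{4 + 6} \left(1 - 9\right)} = - \frac{574}{\frac{1}{10} \left(-8\right)} = - \frac{574}{- \frac{4}{5}} = \left(-574\right) \left(- \frac{5}{4}\right) = \frac{1435}{2}$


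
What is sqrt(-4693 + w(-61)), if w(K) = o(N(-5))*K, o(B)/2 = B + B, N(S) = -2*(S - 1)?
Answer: I*sqrt(7621) ≈ 87.298*I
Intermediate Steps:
N(S) = 2 - 2*S (N(S) = -2*(-1 + S) = 2 - 2*S)
o(B) = 4*B (o(B) = 2*(B + B) = 2*(2*B) = 4*B)
w(K) = 48*K (w(K) = (4*(2 - 2*(-5)))*K = (4*(2 + 10))*K = (4*12)*K = 48*K)
sqrt(-4693 + w(-61)) = sqrt(-4693 + 48*(-61)) = sqrt(-4693 - 2928) = sqrt(-7621) = I*sqrt(7621)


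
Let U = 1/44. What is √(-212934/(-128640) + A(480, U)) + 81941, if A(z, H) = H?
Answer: 81941 + 3*√162033135/29480 ≈ 81942.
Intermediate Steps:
U = 1/44 ≈ 0.022727
√(-212934/(-128640) + A(480, U)) + 81941 = √(-212934/(-128640) + 1/44) + 81941 = √(-212934*(-1/128640) + 1/44) + 81941 = √(35489/21440 + 1/44) + 81941 = √(395739/235840) + 81941 = 3*√162033135/29480 + 81941 = 81941 + 3*√162033135/29480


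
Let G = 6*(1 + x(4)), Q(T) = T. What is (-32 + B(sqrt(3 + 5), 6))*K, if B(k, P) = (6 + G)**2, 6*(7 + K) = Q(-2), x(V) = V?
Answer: -27808/3 ≈ -9269.3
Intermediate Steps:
K = -22/3 (K = -7 + (1/6)*(-2) = -7 - 1/3 = -22/3 ≈ -7.3333)
G = 30 (G = 6*(1 + 4) = 6*5 = 30)
B(k, P) = 1296 (B(k, P) = (6 + 30)**2 = 36**2 = 1296)
(-32 + B(sqrt(3 + 5), 6))*K = (-32 + 1296)*(-22/3) = 1264*(-22/3) = -27808/3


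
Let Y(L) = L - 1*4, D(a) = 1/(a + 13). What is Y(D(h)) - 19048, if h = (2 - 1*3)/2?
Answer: -476298/25 ≈ -19052.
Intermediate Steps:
h = -½ (h = (2 - 3)*(½) = -1*½ = -½ ≈ -0.50000)
D(a) = 1/(13 + a)
Y(L) = -4 + L (Y(L) = L - 4 = -4 + L)
Y(D(h)) - 19048 = (-4 + 1/(13 - ½)) - 19048 = (-4 + 1/(25/2)) - 19048 = (-4 + 2/25) - 19048 = -98/25 - 19048 = -476298/25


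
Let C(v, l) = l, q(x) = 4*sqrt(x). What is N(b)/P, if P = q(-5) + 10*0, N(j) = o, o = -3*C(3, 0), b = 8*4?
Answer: 0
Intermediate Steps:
b = 32
o = 0 (o = -3*0 = 0)
N(j) = 0
P = 4*I*sqrt(5) (P = 4*sqrt(-5) + 10*0 = 4*(I*sqrt(5)) + 0 = 4*I*sqrt(5) + 0 = 4*I*sqrt(5) ≈ 8.9443*I)
N(b)/P = 0/((4*I*sqrt(5))) = 0*(-I*sqrt(5)/20) = 0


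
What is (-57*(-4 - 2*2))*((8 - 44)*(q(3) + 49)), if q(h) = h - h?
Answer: -804384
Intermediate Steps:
q(h) = 0
(-57*(-4 - 2*2))*((8 - 44)*(q(3) + 49)) = (-57*(-4 - 2*2))*((8 - 44)*(0 + 49)) = (-57*(-4 - 4))*(-36*49) = -57*(-8)*(-1764) = 456*(-1764) = -804384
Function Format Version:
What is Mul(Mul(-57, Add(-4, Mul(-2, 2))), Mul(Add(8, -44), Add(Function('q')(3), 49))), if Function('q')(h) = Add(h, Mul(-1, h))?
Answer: -804384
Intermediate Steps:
Function('q')(h) = 0
Mul(Mul(-57, Add(-4, Mul(-2, 2))), Mul(Add(8, -44), Add(Function('q')(3), 49))) = Mul(Mul(-57, Add(-4, Mul(-2, 2))), Mul(Add(8, -44), Add(0, 49))) = Mul(Mul(-57, Add(-4, -4)), Mul(-36, 49)) = Mul(Mul(-57, -8), -1764) = Mul(456, -1764) = -804384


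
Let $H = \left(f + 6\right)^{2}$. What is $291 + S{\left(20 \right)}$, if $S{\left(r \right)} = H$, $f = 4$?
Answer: $391$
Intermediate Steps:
$H = 100$ ($H = \left(4 + 6\right)^{2} = 10^{2} = 100$)
$S{\left(r \right)} = 100$
$291 + S{\left(20 \right)} = 291 + 100 = 391$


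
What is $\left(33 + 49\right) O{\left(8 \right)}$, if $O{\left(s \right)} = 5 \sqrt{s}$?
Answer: $820 \sqrt{2} \approx 1159.7$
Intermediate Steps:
$\left(33 + 49\right) O{\left(8 \right)} = \left(33 + 49\right) 5 \sqrt{8} = 82 \cdot 5 \cdot 2 \sqrt{2} = 82 \cdot 10 \sqrt{2} = 820 \sqrt{2}$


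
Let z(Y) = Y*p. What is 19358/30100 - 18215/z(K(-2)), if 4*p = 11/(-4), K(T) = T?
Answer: -2192979531/165550 ≈ -13247.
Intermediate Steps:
p = -11/16 (p = (11/(-4))/4 = (11*(-¼))/4 = (¼)*(-11/4) = -11/16 ≈ -0.68750)
z(Y) = -11*Y/16 (z(Y) = Y*(-11/16) = -11*Y/16)
19358/30100 - 18215/z(K(-2)) = 19358/30100 - 18215/((-11/16*(-2))) = 19358*(1/30100) - 18215/11/8 = 9679/15050 - 18215*8/11 = 9679/15050 - 145720/11 = -2192979531/165550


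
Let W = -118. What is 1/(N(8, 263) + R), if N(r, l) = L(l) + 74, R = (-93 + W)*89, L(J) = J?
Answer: -1/18442 ≈ -5.4224e-5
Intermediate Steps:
R = -18779 (R = (-93 - 118)*89 = -211*89 = -18779)
N(r, l) = 74 + l (N(r, l) = l + 74 = 74 + l)
1/(N(8, 263) + R) = 1/((74 + 263) - 18779) = 1/(337 - 18779) = 1/(-18442) = -1/18442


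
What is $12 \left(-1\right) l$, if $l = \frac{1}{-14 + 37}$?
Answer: $- \frac{12}{23} \approx -0.52174$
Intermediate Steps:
$l = \frac{1}{23} \approx 0.043478$
$12 \left(-1\right) l = 12 \left(-1\right) \frac{1}{23} = \left(-12\right) \frac{1}{23} = - \frac{12}{23}$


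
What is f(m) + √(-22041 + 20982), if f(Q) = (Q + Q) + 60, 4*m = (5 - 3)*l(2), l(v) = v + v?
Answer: 64 + I*√1059 ≈ 64.0 + 32.542*I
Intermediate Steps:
l(v) = 2*v
m = 2 (m = ((5 - 3)*(2*2))/4 = (2*4)/4 = (¼)*8 = 2)
f(Q) = 60 + 2*Q (f(Q) = 2*Q + 60 = 60 + 2*Q)
f(m) + √(-22041 + 20982) = (60 + 2*2) + √(-22041 + 20982) = (60 + 4) + √(-1059) = 64 + I*√1059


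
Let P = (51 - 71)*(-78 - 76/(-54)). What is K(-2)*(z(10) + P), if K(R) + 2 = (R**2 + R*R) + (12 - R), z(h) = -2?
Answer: 826120/27 ≈ 30597.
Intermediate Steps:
K(R) = 10 - R + 2*R**2 (K(R) = -2 + ((R**2 + R*R) + (12 - R)) = -2 + ((R**2 + R**2) + (12 - R)) = -2 + (2*R**2 + (12 - R)) = -2 + (12 - R + 2*R**2) = 10 - R + 2*R**2)
P = 41360/27 (P = -20*(-78 - 76*(-1/54)) = -20*(-78 + 38/27) = -20*(-2068/27) = 41360/27 ≈ 1531.9)
K(-2)*(z(10) + P) = (10 - 1*(-2) + 2*(-2)**2)*(-2 + 41360/27) = (10 + 2 + 2*4)*(41306/27) = (10 + 2 + 8)*(41306/27) = 20*(41306/27) = 826120/27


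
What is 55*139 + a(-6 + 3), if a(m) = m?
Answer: 7642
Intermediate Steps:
55*139 + a(-6 + 3) = 55*139 + (-6 + 3) = 7645 - 3 = 7642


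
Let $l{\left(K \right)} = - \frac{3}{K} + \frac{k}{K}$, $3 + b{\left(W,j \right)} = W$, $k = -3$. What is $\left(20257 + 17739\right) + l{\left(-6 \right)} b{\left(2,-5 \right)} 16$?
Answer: $37980$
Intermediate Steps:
$b{\left(W,j \right)} = -3 + W$
$l{\left(K \right)} = - \frac{6}{K}$ ($l{\left(K \right)} = - \frac{3}{K} - \frac{3}{K} = - \frac{6}{K}$)
$\left(20257 + 17739\right) + l{\left(-6 \right)} b{\left(2,-5 \right)} 16 = \left(20257 + 17739\right) + - \frac{6}{-6} \left(-3 + 2\right) 16 = 37996 + \left(-6\right) \left(- \frac{1}{6}\right) \left(-1\right) 16 = 37996 + 1 \left(-1\right) 16 = 37996 - 16 = 37980$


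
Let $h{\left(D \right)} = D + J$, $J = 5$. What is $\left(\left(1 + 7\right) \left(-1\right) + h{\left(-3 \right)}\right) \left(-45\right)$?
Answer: $270$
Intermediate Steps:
$h{\left(D \right)} = 5 + D$ ($h{\left(D \right)} = D + 5 = 5 + D$)
$\left(\left(1 + 7\right) \left(-1\right) + h{\left(-3 \right)}\right) \left(-45\right) = \left(\left(1 + 7\right) \left(-1\right) + \left(5 - 3\right)\right) \left(-45\right) = \left(8 \left(-1\right) + 2\right) \left(-45\right) = \left(-8 + 2\right) \left(-45\right) = \left(-6\right) \left(-45\right) = 270$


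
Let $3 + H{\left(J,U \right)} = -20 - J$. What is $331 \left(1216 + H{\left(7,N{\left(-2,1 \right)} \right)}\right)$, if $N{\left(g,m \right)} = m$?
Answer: $392566$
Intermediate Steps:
$H{\left(J,U \right)} = -23 - J$ ($H{\left(J,U \right)} = -3 - \left(20 + J\right) = -23 - J$)
$331 \left(1216 + H{\left(7,N{\left(-2,1 \right)} \right)}\right) = 331 \left(1216 - 30\right) = 331 \cdot 1186 = 392566$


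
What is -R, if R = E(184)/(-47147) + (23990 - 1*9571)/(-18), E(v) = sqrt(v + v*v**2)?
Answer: 14419/18 + 2*sqrt(1557422)/47147 ≈ 801.11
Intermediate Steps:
E(v) = sqrt(v + v**3)
R = -14419/18 - 2*sqrt(1557422)/47147 (R = sqrt(184 + 184**3)/(-47147) + (23990 - 1*9571)/(-18) = sqrt(184 + 6229504)*(-1/47147) + (23990 - 9571)*(-1/18) = sqrt(6229688)*(-1/47147) + 14419*(-1/18) = (2*sqrt(1557422))*(-1/47147) - 14419/18 = -2*sqrt(1557422)/47147 - 14419/18 = -14419/18 - 2*sqrt(1557422)/47147 ≈ -801.11)
-R = -(-14419/18 - 2*sqrt(1557422)/47147) = 14419/18 + 2*sqrt(1557422)/47147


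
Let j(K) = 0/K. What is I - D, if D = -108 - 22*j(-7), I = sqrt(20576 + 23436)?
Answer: 108 + 2*sqrt(11003) ≈ 317.79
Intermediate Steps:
j(K) = 0
I = 2*sqrt(11003) (I = sqrt(44012) = 2*sqrt(11003) ≈ 209.79)
D = -108 (D = -108 - 22*0 = -108 + 0 = -108)
I - D = 2*sqrt(11003) - 1*(-108) = 2*sqrt(11003) + 108 = 108 + 2*sqrt(11003)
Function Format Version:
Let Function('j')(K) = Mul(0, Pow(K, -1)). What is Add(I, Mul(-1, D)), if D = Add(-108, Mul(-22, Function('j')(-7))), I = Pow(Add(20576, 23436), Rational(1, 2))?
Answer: Add(108, Mul(2, Pow(11003, Rational(1, 2)))) ≈ 317.79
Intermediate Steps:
Function('j')(K) = 0
I = Mul(2, Pow(11003, Rational(1, 2))) (I = Pow(44012, Rational(1, 2)) = Mul(2, Pow(11003, Rational(1, 2))) ≈ 209.79)
D = -108 (D = Add(-108, Mul(-22, 0)) = Add(-108, 0) = -108)
Add(I, Mul(-1, D)) = Add(Mul(2, Pow(11003, Rational(1, 2))), Mul(-1, -108)) = Add(Mul(2, Pow(11003, Rational(1, 2))), 108) = Add(108, Mul(2, Pow(11003, Rational(1, 2))))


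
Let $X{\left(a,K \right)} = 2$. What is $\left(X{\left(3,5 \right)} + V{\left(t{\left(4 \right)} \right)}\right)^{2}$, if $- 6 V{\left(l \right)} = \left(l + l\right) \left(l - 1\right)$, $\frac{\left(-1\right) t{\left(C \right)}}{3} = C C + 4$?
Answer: $1483524$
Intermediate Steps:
$t{\left(C \right)} = -12 - 3 C^{2}$ ($t{\left(C \right)} = - 3 \left(C C + 4\right) = - 3 \left(C^{2} + 4\right) = - 3 \left(4 + C^{2}\right) = -12 - 3 C^{2}$)
$V{\left(l \right)} = - \frac{l \left(-1 + l\right)}{3}$ ($V{\left(l \right)} = - \frac{\left(l + l\right) \left(l - 1\right)}{6} = - \frac{2 l \left(-1 + l\right)}{6} = - \frac{l \left(-1 + l\right)}{3}$)
$\left(X{\left(3,5 \right)} + V{\left(t{\left(4 \right)} \right)}\right)^{2} = \left(2 + \frac{\left(-12 - 3 \cdot 4^{2}\right) \left(1 - \left(-12 - 3 \cdot 4^{2}\right)\right)}{3}\right)^{2} = \left(2 + \frac{\left(-12 - 48\right) \left(1 - \left(-12 - 48\right)\right)}{3}\right)^{2} = \left(2 + \frac{1}{3} \left(-60\right) \left(1 - -60\right)\right)^{2} = \left(2 + \frac{1}{3} \left(-60\right) \left(1 + 60\right)\right)^{2} = \left(2 + \frac{1}{3} \left(-60\right) 61\right)^{2} = \left(2 - 1220\right)^{2} = \left(-1218\right)^{2} = 1483524$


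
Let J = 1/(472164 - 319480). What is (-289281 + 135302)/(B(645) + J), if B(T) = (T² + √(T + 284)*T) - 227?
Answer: -497519026708757607596/1340474796984731606763 + 771768436168750160*√929/1340474796984731606763 ≈ -0.35360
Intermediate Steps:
B(T) = -227 + T² + T*√(284 + T) (B(T) = (T² + √(284 + T)*T) - 227 = (T² + T*√(284 + T)) - 227 = -227 + T² + T*√(284 + T))
J = 1/152684 ≈ 6.5495e-6
(-289281 + 135302)/(B(645) + J) = (-289281 + 135302)/((-227 + 645² + 645*√(284 + 645)) + 1/152684) = -153979/((-227 + 416025 + 645*√929) + 1/152684) = -153979/((415798 + 645*√929) + 1/152684) = -153979/(63485701833/152684 + 645*√929)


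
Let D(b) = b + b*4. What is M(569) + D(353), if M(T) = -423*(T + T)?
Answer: -479609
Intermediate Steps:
M(T) = -846*T
D(b) = 5*b (D(b) = b + 4*b = 5*b)
M(569) + D(353) = -846*569 + 5*353 = -481374 + 1765 = -479609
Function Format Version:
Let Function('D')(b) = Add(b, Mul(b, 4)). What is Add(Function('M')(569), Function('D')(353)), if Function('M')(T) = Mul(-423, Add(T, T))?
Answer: -479609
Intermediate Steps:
Function('M')(T) = Mul(-846, T) (Function('M')(T) = Mul(-423, Mul(2, T)) = Mul(-846, T))
Function('D')(b) = Mul(5, b) (Function('D')(b) = Add(b, Mul(4, b)) = Mul(5, b))
Add(Function('M')(569), Function('D')(353)) = Add(Mul(-846, 569), Mul(5, 353)) = Add(-481374, 1765) = -479609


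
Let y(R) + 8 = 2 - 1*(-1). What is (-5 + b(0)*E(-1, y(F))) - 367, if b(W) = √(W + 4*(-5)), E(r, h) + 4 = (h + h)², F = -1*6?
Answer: -372 + 192*I*√5 ≈ -372.0 + 429.33*I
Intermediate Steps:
F = -6
y(R) = -5 (y(R) = -8 + (2 - 1*(-1)) = -8 + (2 + 1) = -8 + 3 = -5)
E(r, h) = -4 + 4*h² (E(r, h) = -4 + (h + h)² = -4 + (2*h)² = -4 + 4*h²)
b(W) = √(-20 + W) (b(W) = √(W - 20) = √(-20 + W))
(-5 + b(0)*E(-1, y(F))) - 367 = (-5 + √(-20 + 0)*(-4 + 4*(-5)²)) - 367 = (-5 + √(-20)*(-4 + 4*25)) - 367 = (-5 + (2*I*√5)*(-4 + 100)) - 367 = (-5 + (2*I*√5)*96) - 367 = (-5 + 192*I*√5) - 367 = -372 + 192*I*√5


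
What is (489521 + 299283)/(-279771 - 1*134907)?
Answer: -394402/207339 ≈ -1.9022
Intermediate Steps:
(489521 + 299283)/(-279771 - 1*134907) = 788804/(-279771 - 134907) = 788804/(-414678) = 788804*(-1/414678) = -394402/207339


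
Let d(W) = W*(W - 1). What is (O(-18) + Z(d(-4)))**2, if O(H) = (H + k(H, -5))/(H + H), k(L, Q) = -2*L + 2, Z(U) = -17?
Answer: 24964/81 ≈ 308.20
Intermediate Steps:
d(W) = W*(-1 + W)
k(L, Q) = 2 - 2*L
O(H) = (2 - H)/(2*H) (O(H) = (H + (2 - 2*H))/(H + H) = (2 - H)/((2*H)) = (2 - H)*(1/(2*H)) = (2 - H)/(2*H))
(O(-18) + Z(d(-4)))**2 = ((1/2)*(2 - 1*(-18))/(-18) - 17)**2 = ((1/2)*(-1/18)*(2 + 18) - 17)**2 = ((1/2)*(-1/18)*20 - 17)**2 = (-5/9 - 17)**2 = (-158/9)**2 = 24964/81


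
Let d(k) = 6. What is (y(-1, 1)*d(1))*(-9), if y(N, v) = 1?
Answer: -54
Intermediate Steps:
(y(-1, 1)*d(1))*(-9) = (1*6)*(-9) = 6*(-9) = -54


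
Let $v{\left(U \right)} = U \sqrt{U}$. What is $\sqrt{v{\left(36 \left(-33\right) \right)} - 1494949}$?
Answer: $\sqrt{-1494949 - 7128 i \sqrt{33}} \approx 16.74 - 1222.8 i$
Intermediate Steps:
$v{\left(U \right)} = U^{\frac{3}{2}}$
$\sqrt{v{\left(36 \left(-33\right) \right)} - 1494949} = \sqrt{\left(36 \left(-33\right)\right)^{\frac{3}{2}} - 1494949} = \sqrt{\left(-1188\right)^{\frac{3}{2}} - 1494949} = \sqrt{- 7128 i \sqrt{33} - 1494949} = \sqrt{-1494949 - 7128 i \sqrt{33}}$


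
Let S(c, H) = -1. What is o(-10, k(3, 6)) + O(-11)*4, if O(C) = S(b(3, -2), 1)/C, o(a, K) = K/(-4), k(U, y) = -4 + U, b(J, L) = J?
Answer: 27/44 ≈ 0.61364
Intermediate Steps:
o(a, K) = -K/4 (o(a, K) = K*(-1/4) = -K/4)
O(C) = -1/C
o(-10, k(3, 6)) + O(-11)*4 = -(-4 + 3)/4 - 1/(-11)*4 = -1/4*(-1) - 1*(-1/11)*4 = 1/4 + (1/11)*4 = 1/4 + 4/11 = 27/44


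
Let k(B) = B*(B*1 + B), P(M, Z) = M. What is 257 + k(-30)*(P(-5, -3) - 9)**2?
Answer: 353057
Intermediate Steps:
k(B) = 2*B**2 (k(B) = B*(B + B) = B*(2*B) = 2*B**2)
257 + k(-30)*(P(-5, -3) - 9)**2 = 257 + (2*(-30)**2)*(-5 - 9)**2 = 257 + (2*900)*(-14)**2 = 257 + 1800*196 = 257 + 352800 = 353057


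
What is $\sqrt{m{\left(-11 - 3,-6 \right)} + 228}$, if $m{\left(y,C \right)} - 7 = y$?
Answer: $\sqrt{221} \approx 14.866$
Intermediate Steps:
$m{\left(y,C \right)} = 7 + y$
$\sqrt{m{\left(-11 - 3,-6 \right)} + 228} = \sqrt{\left(7 - 14\right) + 228} = \sqrt{-7 + 228} = \sqrt{221}$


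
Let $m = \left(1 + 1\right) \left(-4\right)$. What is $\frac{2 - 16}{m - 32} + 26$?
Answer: $\frac{527}{20} \approx 26.35$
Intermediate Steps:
$m = -8$ ($m = 2 \left(-4\right) = -8$)
$\frac{2 - 16}{m - 32} + 26 = \frac{2 - 16}{-8 - 32} + 26 = \frac{1}{-40} \left(-14\right) + 26 = \left(- \frac{1}{40}\right) \left(-14\right) + 26 = \frac{7}{20} + 26 = \frac{527}{20}$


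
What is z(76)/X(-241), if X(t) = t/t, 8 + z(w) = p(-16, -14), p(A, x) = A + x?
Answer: -38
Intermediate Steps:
z(w) = -38 (z(w) = -8 + (-16 - 14) = -8 - 30 = -38)
X(t) = 1
z(76)/X(-241) = -38/1 = -38*1 = -38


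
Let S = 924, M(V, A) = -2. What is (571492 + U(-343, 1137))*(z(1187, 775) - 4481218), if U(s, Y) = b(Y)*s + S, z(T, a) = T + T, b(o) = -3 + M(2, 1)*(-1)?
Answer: -2565298210596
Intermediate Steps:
b(o) = -1 (b(o) = -3 - 2*(-1) = -3 + 2 = -1)
z(T, a) = 2*T
U(s, Y) = 924 - s (U(s, Y) = -s + 924 = 924 - s)
(571492 + U(-343, 1137))*(z(1187, 775) - 4481218) = (571492 + (924 - 1*(-343)))*(2*1187 - 4481218) = (571492 + (924 + 343))*(2374 - 4481218) = (571492 + 1267)*(-4478844) = 572759*(-4478844) = -2565298210596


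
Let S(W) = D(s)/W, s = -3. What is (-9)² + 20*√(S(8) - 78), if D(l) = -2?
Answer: 81 + 10*I*√313 ≈ 81.0 + 176.92*I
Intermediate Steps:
S(W) = -2/W
(-9)² + 20*√(S(8) - 78) = (-9)² + 20*√(-2/8 - 78) = 81 + 20*√(-2*⅛ - 78) = 81 + 20*√(-¼ - 78) = 81 + 20*√(-313/4) = 81 + 20*(I*√313/2) = 81 + 10*I*√313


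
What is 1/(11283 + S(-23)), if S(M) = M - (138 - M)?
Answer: 1/11099 ≈ 9.0098e-5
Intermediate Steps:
S(M) = -138 + 2*M (S(M) = M + (-138 + M) = -138 + 2*M)
1/(11283 + S(-23)) = 1/(11283 + (-138 + 2*(-23))) = 1/(11283 + (-138 - 46)) = 1/(11283 - 184) = 1/11099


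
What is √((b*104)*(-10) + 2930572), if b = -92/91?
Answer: 2*√35912387/7 ≈ 1712.2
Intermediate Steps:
b = -92/91 (b = -92*1/91 = -92/91 ≈ -1.0110)
√((b*104)*(-10) + 2930572) = √(-92/91*104*(-10) + 2930572) = √(-736/7*(-10) + 2930572) = √(7360/7 + 2930572) = √(20521364/7) = 2*√35912387/7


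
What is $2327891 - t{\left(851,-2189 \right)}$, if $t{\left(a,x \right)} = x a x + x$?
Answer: $-4075424491$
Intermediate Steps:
$t{\left(a,x \right)} = x + a x^{2}$ ($t{\left(a,x \right)} = a x x + x = a x^{2} + x = x + a x^{2}$)
$2327891 - t{\left(851,-2189 \right)} = 2327891 - - 2189 \left(1 + 851 \left(-2189\right)\right) = 2327891 - - 2189 \left(1 - 1862839\right) = 2327891 - \left(-2189\right) \left(-1862838\right) = 2327891 - 4077752382 = -4075424491$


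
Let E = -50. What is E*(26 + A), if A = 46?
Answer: -3600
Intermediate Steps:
E*(26 + A) = -50*(26 + 46) = -50*72 = -3600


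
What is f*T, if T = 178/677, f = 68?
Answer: 12104/677 ≈ 17.879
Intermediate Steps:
T = 178/677 (T = 178*(1/677) = 178/677 ≈ 0.26292)
f*T = 68*(178/677) = 12104/677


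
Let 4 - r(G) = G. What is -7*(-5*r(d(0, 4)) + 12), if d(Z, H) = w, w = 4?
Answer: -84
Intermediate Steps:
d(Z, H) = 4
r(G) = 4 - G
-7*(-5*r(d(0, 4)) + 12) = -7*(-5*(4 - 1*4) + 12) = -7*(-5*(4 - 4) + 12) = -7*(-5*0 + 12) = -7*(0 + 12) = -7*12 = -84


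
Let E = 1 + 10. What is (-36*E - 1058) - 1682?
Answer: -3136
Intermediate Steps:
E = 11
(-36*E - 1058) - 1682 = (-36*11 - 1058) - 1682 = (-396 - 1058) - 1682 = -1454 - 1682 = -3136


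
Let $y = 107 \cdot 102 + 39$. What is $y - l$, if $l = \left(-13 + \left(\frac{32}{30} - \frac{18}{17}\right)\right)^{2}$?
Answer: $\frac{701242856}{65025} \approx 10784.0$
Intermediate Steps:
$y = 10953$ ($y = 10914 + 39 = 10953$)
$l = \frac{10975969}{65025}$ ($l = \left(-13 + \left(32 \cdot \frac{1}{30} - \frac{18}{17}\right)\right)^{2} = \left(-13 + \left(\frac{16}{15} - \frac{18}{17}\right)\right)^{2} = \left(-13 + \frac{2}{255}\right)^{2} = \left(- \frac{3313}{255}\right)^{2} = \frac{10975969}{65025} \approx 168.8$)
$y - l = 10953 - \frac{10975969}{65025} = \frac{701242856}{65025}$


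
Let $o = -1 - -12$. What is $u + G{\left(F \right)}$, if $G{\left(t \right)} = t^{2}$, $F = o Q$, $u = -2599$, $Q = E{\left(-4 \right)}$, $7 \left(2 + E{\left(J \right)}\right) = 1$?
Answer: $- \frac{106902}{49} \approx -2181.7$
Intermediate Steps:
$E{\left(J \right)} = - \frac{13}{7}$ ($E{\left(J \right)} = -2 + \frac{1}{7} \cdot 1 = -2 + \frac{1}{7} = - \frac{13}{7}$)
$Q = - \frac{13}{7} \approx -1.8571$
$o = 11$ ($o = -1 + 12 = 11$)
$F = - \frac{143}{7}$ ($F = 11 \left(- \frac{13}{7}\right) = - \frac{143}{7} \approx -20.429$)
$u + G{\left(F \right)} = -2599 + \left(- \frac{143}{7}\right)^{2} = -2599 + \frac{20449}{49} = - \frac{106902}{49}$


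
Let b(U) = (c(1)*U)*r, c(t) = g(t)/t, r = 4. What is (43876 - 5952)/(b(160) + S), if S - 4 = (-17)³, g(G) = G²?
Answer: -37924/4269 ≈ -8.8836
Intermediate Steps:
c(t) = t (c(t) = t²/t = t)
S = -4909 (S = 4 + (-17)³ = 4 - 4913 = -4909)
b(U) = 4*U (b(U) = (1*U)*4 = U*4 = 4*U)
(43876 - 5952)/(b(160) + S) = (43876 - 5952)/(4*160 - 4909) = 37924/(640 - 4909) = 37924/(-4269) = 37924*(-1/4269) = -37924/4269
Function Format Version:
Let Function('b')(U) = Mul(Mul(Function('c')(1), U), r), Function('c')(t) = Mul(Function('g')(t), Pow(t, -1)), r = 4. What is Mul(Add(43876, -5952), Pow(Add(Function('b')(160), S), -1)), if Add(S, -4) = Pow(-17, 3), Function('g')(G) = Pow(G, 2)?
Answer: Rational(-37924, 4269) ≈ -8.8836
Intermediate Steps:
Function('c')(t) = t (Function('c')(t) = Mul(Pow(t, 2), Pow(t, -1)) = t)
S = -4909 (S = Add(4, Pow(-17, 3)) = Add(4, -4913) = -4909)
Function('b')(U) = Mul(4, U) (Function('b')(U) = Mul(Mul(1, U), 4) = Mul(U, 4) = Mul(4, U))
Mul(Add(43876, -5952), Pow(Add(Function('b')(160), S), -1)) = Mul(Add(43876, -5952), Pow(Add(Mul(4, 160), -4909), -1)) = Mul(37924, Pow(Add(640, -4909), -1)) = Mul(37924, Pow(-4269, -1)) = Mul(37924, Rational(-1, 4269)) = Rational(-37924, 4269)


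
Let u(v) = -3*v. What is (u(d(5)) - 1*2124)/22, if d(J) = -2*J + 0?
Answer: -1047/11 ≈ -95.182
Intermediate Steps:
d(J) = -2*J
(u(d(5)) - 1*2124)/22 = (-(-6)*5 - 1*2124)/22 = (-3*(-10) - 2124)*(1/22) = (30 - 2124)*(1/22) = -2094*1/22 = -1047/11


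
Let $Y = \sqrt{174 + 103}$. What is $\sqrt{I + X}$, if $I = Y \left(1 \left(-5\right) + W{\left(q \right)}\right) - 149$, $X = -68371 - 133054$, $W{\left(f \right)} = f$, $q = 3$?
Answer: $\sqrt{-201574 - 2 \sqrt{277}} \approx 449.01 i$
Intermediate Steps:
$Y = \sqrt{277} \approx 16.643$
$X = -201425$ ($X = -68371 - 133054 = -201425$)
$I = -149 - 2 \sqrt{277}$ ($I = \sqrt{277} \left(1 \left(-5\right) + 3\right) - 149 = \sqrt{277} \left(-5 + 3\right) - 149 = \sqrt{277} \left(-2\right) - 149 = - 2 \sqrt{277} - 149 = -149 - 2 \sqrt{277} \approx -182.29$)
$\sqrt{I + X} = \sqrt{\left(-149 - 2 \sqrt{277}\right) - 201425} = \sqrt{-201574 - 2 \sqrt{277}}$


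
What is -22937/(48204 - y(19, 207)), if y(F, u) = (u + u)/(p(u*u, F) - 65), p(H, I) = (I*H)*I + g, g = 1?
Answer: -354799264225/745639958286 ≈ -0.47583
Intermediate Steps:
p(H, I) = 1 + H*I**2 (p(H, I) = (I*H)*I + 1 = (H*I)*I + 1 = H*I**2 + 1 = 1 + H*I**2)
y(F, u) = 2*u/(-64 + F**2*u**2) (y(F, u) = (u + u)/((1 + (u*u)*F**2) - 65) = (2*u)/((1 + u**2*F**2) - 65) = (2*u)/((1 + F**2*u**2) - 65) = (2*u)/(-64 + F**2*u**2) = 2*u/(-64 + F**2*u**2))
-22937/(48204 - y(19, 207)) = -22937/(48204 - 2*207/(-64 + 19**2*207**2)) = -22937/(48204 - 2*207/(-64 + 361*42849)) = -22937/(48204 - 2*207/(-64 + 15468489)) = -22937/(48204 - 2*207/15468425) = -22937/(48204 - 1*414/15468425) = -22937/(48204 - 414/15468425) = -22937/745639958286/15468425 = -22937*15468425/745639958286 = -354799264225/745639958286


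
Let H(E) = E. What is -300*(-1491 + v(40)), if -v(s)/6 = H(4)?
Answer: 454500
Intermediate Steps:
v(s) = -24 (v(s) = -6*4 = -24)
-300*(-1491 + v(40)) = -300*(-1491 - 24) = -300*(-1515) = 454500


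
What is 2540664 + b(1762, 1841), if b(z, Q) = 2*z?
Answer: 2544188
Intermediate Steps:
2540664 + b(1762, 1841) = 2540664 + 2*1762 = 2540664 + 3524 = 2544188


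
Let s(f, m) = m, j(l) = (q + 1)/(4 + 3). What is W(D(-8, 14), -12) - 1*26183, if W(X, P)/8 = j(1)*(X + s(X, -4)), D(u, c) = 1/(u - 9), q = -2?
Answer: -3115225/119 ≈ -26178.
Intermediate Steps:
j(l) = -⅐ (j(l) = (-2 + 1)/(4 + 3) = -1/7 = -1*⅐ = -⅐)
D(u, c) = 1/(-9 + u)
W(X, P) = 32/7 - 8*X/7 (W(X, P) = 8*(-(X - 4)/7) = 8*(-(-4 + X)/7) = 8*(4/7 - X/7) = 32/7 - 8*X/7)
W(D(-8, 14), -12) - 1*26183 = (32/7 - 8/(7*(-9 - 8))) - 1*26183 = (32/7 - 8/7/(-17)) - 26183 = (32/7 - 8/7*(-1/17)) - 26183 = (32/7 + 8/119) - 26183 = 552/119 - 26183 = -3115225/119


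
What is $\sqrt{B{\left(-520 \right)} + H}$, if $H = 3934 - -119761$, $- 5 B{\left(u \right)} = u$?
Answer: $\sqrt{123799} \approx 351.85$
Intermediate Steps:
$B{\left(u \right)} = - \frac{u}{5}$
$H = 123695$ ($H = 3934 + 119761 = 123695$)
$\sqrt{B{\left(-520 \right)} + H} = \sqrt{\left(- \frac{1}{5}\right) \left(-520\right) + 123695} = \sqrt{104 + 123695} = \sqrt{123799}$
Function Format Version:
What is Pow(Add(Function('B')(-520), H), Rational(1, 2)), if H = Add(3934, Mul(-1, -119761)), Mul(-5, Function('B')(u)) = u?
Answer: Pow(123799, Rational(1, 2)) ≈ 351.85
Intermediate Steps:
Function('B')(u) = Mul(Rational(-1, 5), u)
H = 123695 (H = Add(3934, 119761) = 123695)
Pow(Add(Function('B')(-520), H), Rational(1, 2)) = Pow(Add(Mul(Rational(-1, 5), -520), 123695), Rational(1, 2)) = Pow(Add(104, 123695), Rational(1, 2)) = Pow(123799, Rational(1, 2))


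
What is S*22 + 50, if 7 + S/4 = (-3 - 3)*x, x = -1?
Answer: -38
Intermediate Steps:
S = -4 (S = -28 + 4*((-3 - 3)*(-1)) = -28 + 4*(-6*(-1)) = -28 + 4*6 = -28 + 24 = -4)
S*22 + 50 = -4*22 + 50 = -88 + 50 = -38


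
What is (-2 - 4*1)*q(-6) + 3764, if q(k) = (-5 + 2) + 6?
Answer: 3746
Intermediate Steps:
q(k) = 3 (q(k) = -3 + 6 = 3)
(-2 - 4*1)*q(-6) + 3764 = (-2 - 4*1)*3 + 3764 = (-2 - 4)*3 + 3764 = -6*3 + 3764 = -18 + 3764 = 3746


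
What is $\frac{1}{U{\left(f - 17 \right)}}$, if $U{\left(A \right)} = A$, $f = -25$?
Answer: $- \frac{1}{42} \approx -0.02381$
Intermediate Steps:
$\frac{1}{U{\left(f - 17 \right)}} = \frac{1}{-25 - 17} = \frac{1}{-42} = - \frac{1}{42}$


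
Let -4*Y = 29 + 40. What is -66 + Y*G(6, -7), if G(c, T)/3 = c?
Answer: -753/2 ≈ -376.50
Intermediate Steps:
Y = -69/4 (Y = -(29 + 40)/4 = -¼*69 = -69/4 ≈ -17.250)
G(c, T) = 3*c
-66 + Y*G(6, -7) = -66 - 207*6/4 = -66 - 69/4*18 = -66 - 621/2 = -753/2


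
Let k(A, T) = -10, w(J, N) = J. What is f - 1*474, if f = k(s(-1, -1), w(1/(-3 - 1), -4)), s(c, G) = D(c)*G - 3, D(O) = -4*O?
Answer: -484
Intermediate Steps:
s(c, G) = -3 - 4*G*c (s(c, G) = (-4*c)*G - 3 = -4*G*c - 3 = -3 - 4*G*c)
f = -10
f - 1*474 = -10 - 1*474 = -10 - 474 = -484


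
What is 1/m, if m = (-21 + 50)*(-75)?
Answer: -1/2175 ≈ -0.00045977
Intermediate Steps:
m = -2175 (m = 29*(-75) = -2175)
1/m = 1/(-2175) = -1/2175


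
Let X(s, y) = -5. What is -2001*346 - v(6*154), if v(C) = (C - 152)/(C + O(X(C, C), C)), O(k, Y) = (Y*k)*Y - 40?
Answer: -738732489461/1066999 ≈ -6.9235e+5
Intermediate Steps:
O(k, Y) = -40 + k*Y² (O(k, Y) = k*Y² - 40 = -40 + k*Y²)
v(C) = (-152 + C)/(-40 + C - 5*C²) (v(C) = (C - 152)/(C + (-40 - 5*C²)) = (-152 + C)/(-40 + C - 5*C²))
-2001*346 - v(6*154) = -2001*346 - (152 - 6*154)/(40 - 6*154 + 5*(6*154)²) = -692346 - (152 - 1*924)/(40 - 1*924 + 5*924²) = -692346 - (152 - 924)/(40 - 924 + 5*853776) = -692346 - (-772)/(40 - 924 + 4268880) = -692346 - (-772)/4267996 = -692346 - 1*(-193/1066999) = -692346 + 193/1066999 = -738732489461/1066999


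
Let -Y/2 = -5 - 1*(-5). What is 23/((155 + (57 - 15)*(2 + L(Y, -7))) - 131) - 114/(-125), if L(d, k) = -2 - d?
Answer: 5611/3000 ≈ 1.8703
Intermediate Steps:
Y = 0 (Y = -2*(-5 - 1*(-5)) = -2*(-5 + 5) = -2*0 = 0)
23/((155 + (57 - 15)*(2 + L(Y, -7))) - 131) - 114/(-125) = 23/((155 + (57 - 15)*(2 + (-2 - 1*0))) - 131) - 114/(-125) = 23/((155 + 42*(2 + (-2 + 0))) - 131) - 114*(-1/125) = 23/((155 + 42*(2 - 2)) - 131) + 114/125 = 23/((155 + 42*0) - 131) + 114/125 = 23/((155 + 0) - 131) + 114/125 = 23/(155 - 131) + 114/125 = 23/24 + 114/125 = 5611/3000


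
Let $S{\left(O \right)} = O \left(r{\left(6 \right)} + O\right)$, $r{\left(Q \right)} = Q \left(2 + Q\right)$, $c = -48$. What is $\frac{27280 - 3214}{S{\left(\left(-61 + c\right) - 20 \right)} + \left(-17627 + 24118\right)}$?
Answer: $\frac{1719}{1210} \approx 1.4207$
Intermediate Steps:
$S{\left(O \right)} = O \left(48 + O\right)$ ($S{\left(O \right)} = O \left(6 \left(2 + 6\right) + O\right) = O \left(6 \cdot 8 + O\right) = O \left(48 + O\right)$)
$\frac{27280 - 3214}{S{\left(\left(-61 + c\right) - 20 \right)} + \left(-17627 + 24118\right)} = \frac{27280 - 3214}{\left(\left(-61 - 48\right) - 20\right) \left(48 - 129\right) + \left(-17627 + 24118\right)} = \frac{24066}{\left(-109 - 20\right) \left(48 - 129\right) + 6491} = \frac{24066}{- 129 \left(48 - 129\right) + 6491} = \frac{24066}{\left(-129\right) \left(-81\right) + 6491} = \frac{24066}{10449 + 6491} = \frac{24066}{16940} = 24066 \cdot \frac{1}{16940} = \frac{1719}{1210}$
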